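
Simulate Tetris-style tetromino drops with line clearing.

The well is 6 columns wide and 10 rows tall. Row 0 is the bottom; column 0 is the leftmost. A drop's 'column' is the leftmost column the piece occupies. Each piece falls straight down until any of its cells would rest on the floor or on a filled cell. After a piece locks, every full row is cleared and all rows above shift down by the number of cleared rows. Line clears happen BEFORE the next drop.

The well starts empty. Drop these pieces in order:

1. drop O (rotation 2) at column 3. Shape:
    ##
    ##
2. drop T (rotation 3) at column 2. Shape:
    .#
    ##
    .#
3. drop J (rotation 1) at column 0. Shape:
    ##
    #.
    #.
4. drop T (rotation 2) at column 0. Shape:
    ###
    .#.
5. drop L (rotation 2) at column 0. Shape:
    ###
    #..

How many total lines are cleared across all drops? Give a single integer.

Answer: 0

Derivation:
Drop 1: O rot2 at col 3 lands with bottom-row=0; cleared 0 line(s) (total 0); column heights now [0 0 0 2 2 0], max=2
Drop 2: T rot3 at col 2 lands with bottom-row=2; cleared 0 line(s) (total 0); column heights now [0 0 4 5 2 0], max=5
Drop 3: J rot1 at col 0 lands with bottom-row=0; cleared 0 line(s) (total 0); column heights now [3 3 4 5 2 0], max=5
Drop 4: T rot2 at col 0 lands with bottom-row=3; cleared 0 line(s) (total 0); column heights now [5 5 5 5 2 0], max=5
Drop 5: L rot2 at col 0 lands with bottom-row=5; cleared 0 line(s) (total 0); column heights now [7 7 7 5 2 0], max=7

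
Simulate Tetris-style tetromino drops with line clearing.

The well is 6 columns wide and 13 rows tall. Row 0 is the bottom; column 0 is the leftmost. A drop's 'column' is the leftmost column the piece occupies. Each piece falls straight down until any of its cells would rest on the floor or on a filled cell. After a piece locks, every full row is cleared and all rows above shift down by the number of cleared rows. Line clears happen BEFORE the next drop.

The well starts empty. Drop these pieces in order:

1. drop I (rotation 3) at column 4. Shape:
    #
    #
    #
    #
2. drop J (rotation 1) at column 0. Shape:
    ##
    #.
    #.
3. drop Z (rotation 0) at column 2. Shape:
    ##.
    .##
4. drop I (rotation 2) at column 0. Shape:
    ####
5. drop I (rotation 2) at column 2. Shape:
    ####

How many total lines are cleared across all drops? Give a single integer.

Drop 1: I rot3 at col 4 lands with bottom-row=0; cleared 0 line(s) (total 0); column heights now [0 0 0 0 4 0], max=4
Drop 2: J rot1 at col 0 lands with bottom-row=0; cleared 0 line(s) (total 0); column heights now [3 3 0 0 4 0], max=4
Drop 3: Z rot0 at col 2 lands with bottom-row=4; cleared 0 line(s) (total 0); column heights now [3 3 6 6 5 0], max=6
Drop 4: I rot2 at col 0 lands with bottom-row=6; cleared 0 line(s) (total 0); column heights now [7 7 7 7 5 0], max=7
Drop 5: I rot2 at col 2 lands with bottom-row=7; cleared 0 line(s) (total 0); column heights now [7 7 8 8 8 8], max=8

Answer: 0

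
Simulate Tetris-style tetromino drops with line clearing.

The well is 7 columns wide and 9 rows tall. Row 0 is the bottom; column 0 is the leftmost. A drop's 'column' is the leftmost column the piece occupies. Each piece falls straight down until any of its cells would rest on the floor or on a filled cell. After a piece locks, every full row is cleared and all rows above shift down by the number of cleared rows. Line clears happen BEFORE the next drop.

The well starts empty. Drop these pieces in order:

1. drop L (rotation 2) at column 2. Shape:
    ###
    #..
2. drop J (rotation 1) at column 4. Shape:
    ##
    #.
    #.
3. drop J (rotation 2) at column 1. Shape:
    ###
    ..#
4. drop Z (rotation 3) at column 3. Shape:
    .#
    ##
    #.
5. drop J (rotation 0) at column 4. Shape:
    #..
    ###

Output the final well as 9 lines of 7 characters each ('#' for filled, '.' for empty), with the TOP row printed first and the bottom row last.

Drop 1: L rot2 at col 2 lands with bottom-row=0; cleared 0 line(s) (total 0); column heights now [0 0 2 2 2 0 0], max=2
Drop 2: J rot1 at col 4 lands with bottom-row=2; cleared 0 line(s) (total 0); column heights now [0 0 2 2 5 5 0], max=5
Drop 3: J rot2 at col 1 lands with bottom-row=2; cleared 0 line(s) (total 0); column heights now [0 4 4 4 5 5 0], max=5
Drop 4: Z rot3 at col 3 lands with bottom-row=4; cleared 0 line(s) (total 0); column heights now [0 4 4 6 7 5 0], max=7
Drop 5: J rot0 at col 4 lands with bottom-row=7; cleared 0 line(s) (total 0); column heights now [0 4 4 6 9 8 8], max=9

Answer: ....#..
....###
....#..
...##..
...###.
.####..
...##..
..###..
..#....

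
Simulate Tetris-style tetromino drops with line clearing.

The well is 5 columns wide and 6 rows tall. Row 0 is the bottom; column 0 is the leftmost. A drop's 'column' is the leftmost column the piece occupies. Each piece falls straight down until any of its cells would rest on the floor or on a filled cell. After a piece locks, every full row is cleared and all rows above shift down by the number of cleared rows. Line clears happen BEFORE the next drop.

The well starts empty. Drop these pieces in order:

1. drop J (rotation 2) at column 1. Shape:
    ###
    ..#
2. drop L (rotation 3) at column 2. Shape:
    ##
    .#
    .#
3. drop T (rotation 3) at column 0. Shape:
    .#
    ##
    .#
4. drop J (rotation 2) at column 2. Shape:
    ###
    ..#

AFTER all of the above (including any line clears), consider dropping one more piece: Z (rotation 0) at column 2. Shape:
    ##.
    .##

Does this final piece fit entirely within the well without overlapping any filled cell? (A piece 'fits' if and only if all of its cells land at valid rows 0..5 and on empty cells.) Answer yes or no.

Answer: no

Derivation:
Drop 1: J rot2 at col 1 lands with bottom-row=0; cleared 0 line(s) (total 0); column heights now [0 2 2 2 0], max=2
Drop 2: L rot3 at col 2 lands with bottom-row=2; cleared 0 line(s) (total 0); column heights now [0 2 5 5 0], max=5
Drop 3: T rot3 at col 0 lands with bottom-row=2; cleared 0 line(s) (total 0); column heights now [4 5 5 5 0], max=5
Drop 4: J rot2 at col 2 lands with bottom-row=4; cleared 0 line(s) (total 0); column heights now [4 5 6 6 6], max=6
Test piece Z rot0 at col 2 (width 3): heights before test = [4 5 6 6 6]; fits = False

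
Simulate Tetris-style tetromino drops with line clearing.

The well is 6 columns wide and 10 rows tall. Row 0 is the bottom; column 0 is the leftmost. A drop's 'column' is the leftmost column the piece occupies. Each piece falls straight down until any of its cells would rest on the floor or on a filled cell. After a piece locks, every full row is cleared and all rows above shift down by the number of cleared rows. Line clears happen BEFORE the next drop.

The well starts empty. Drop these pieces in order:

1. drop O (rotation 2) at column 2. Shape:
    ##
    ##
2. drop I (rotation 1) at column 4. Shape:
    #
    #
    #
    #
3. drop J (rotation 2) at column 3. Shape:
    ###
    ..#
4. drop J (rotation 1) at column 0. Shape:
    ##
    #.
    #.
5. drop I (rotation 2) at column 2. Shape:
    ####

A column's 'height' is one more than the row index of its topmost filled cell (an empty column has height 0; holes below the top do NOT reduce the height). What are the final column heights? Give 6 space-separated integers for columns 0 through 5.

Answer: 3 3 6 6 6 6

Derivation:
Drop 1: O rot2 at col 2 lands with bottom-row=0; cleared 0 line(s) (total 0); column heights now [0 0 2 2 0 0], max=2
Drop 2: I rot1 at col 4 lands with bottom-row=0; cleared 0 line(s) (total 0); column heights now [0 0 2 2 4 0], max=4
Drop 3: J rot2 at col 3 lands with bottom-row=3; cleared 0 line(s) (total 0); column heights now [0 0 2 5 5 5], max=5
Drop 4: J rot1 at col 0 lands with bottom-row=0; cleared 0 line(s) (total 0); column heights now [3 3 2 5 5 5], max=5
Drop 5: I rot2 at col 2 lands with bottom-row=5; cleared 0 line(s) (total 0); column heights now [3 3 6 6 6 6], max=6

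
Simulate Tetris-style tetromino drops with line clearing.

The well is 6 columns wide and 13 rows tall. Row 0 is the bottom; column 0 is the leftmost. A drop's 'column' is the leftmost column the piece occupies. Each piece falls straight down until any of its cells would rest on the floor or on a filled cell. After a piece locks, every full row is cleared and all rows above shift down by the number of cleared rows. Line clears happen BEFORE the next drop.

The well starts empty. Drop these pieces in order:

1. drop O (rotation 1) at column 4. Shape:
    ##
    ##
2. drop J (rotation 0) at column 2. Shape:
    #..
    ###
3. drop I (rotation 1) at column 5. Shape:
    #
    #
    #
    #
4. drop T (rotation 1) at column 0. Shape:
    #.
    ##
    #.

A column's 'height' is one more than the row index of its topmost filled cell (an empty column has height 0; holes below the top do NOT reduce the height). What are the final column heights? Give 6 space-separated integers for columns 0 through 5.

Drop 1: O rot1 at col 4 lands with bottom-row=0; cleared 0 line(s) (total 0); column heights now [0 0 0 0 2 2], max=2
Drop 2: J rot0 at col 2 lands with bottom-row=2; cleared 0 line(s) (total 0); column heights now [0 0 4 3 3 2], max=4
Drop 3: I rot1 at col 5 lands with bottom-row=2; cleared 0 line(s) (total 0); column heights now [0 0 4 3 3 6], max=6
Drop 4: T rot1 at col 0 lands with bottom-row=0; cleared 0 line(s) (total 0); column heights now [3 2 4 3 3 6], max=6

Answer: 3 2 4 3 3 6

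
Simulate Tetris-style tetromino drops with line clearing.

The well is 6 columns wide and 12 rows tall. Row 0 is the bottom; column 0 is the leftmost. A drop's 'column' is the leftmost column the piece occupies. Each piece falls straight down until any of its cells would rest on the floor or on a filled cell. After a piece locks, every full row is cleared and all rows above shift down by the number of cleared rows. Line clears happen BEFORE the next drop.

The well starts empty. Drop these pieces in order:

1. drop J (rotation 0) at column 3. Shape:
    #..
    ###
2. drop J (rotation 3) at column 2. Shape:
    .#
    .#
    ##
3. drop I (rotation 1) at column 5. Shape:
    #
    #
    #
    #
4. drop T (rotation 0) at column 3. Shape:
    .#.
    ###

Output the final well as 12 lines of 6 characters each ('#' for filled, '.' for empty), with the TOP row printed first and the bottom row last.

Drop 1: J rot0 at col 3 lands with bottom-row=0; cleared 0 line(s) (total 0); column heights now [0 0 0 2 1 1], max=2
Drop 2: J rot3 at col 2 lands with bottom-row=2; cleared 0 line(s) (total 0); column heights now [0 0 3 5 1 1], max=5
Drop 3: I rot1 at col 5 lands with bottom-row=1; cleared 0 line(s) (total 0); column heights now [0 0 3 5 1 5], max=5
Drop 4: T rot0 at col 3 lands with bottom-row=5; cleared 0 line(s) (total 0); column heights now [0 0 3 6 7 6], max=7

Answer: ......
......
......
......
......
....#.
...###
...#.#
...#.#
..##.#
...#.#
...###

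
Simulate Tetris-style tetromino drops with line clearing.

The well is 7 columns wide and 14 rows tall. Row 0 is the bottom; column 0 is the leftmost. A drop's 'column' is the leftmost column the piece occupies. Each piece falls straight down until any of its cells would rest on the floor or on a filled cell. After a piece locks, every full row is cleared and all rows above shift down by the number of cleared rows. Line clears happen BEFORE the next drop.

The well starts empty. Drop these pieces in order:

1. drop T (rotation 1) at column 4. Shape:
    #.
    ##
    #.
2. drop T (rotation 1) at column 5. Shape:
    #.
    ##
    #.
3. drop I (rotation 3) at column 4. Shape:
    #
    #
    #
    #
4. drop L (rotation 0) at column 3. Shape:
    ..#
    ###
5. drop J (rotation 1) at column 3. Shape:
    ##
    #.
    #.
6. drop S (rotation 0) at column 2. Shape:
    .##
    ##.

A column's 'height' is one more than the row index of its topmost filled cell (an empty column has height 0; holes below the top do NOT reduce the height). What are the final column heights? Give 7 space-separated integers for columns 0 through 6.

Answer: 0 0 12 13 13 9 4

Derivation:
Drop 1: T rot1 at col 4 lands with bottom-row=0; cleared 0 line(s) (total 0); column heights now [0 0 0 0 3 2 0], max=3
Drop 2: T rot1 at col 5 lands with bottom-row=2; cleared 0 line(s) (total 0); column heights now [0 0 0 0 3 5 4], max=5
Drop 3: I rot3 at col 4 lands with bottom-row=3; cleared 0 line(s) (total 0); column heights now [0 0 0 0 7 5 4], max=7
Drop 4: L rot0 at col 3 lands with bottom-row=7; cleared 0 line(s) (total 0); column heights now [0 0 0 8 8 9 4], max=9
Drop 5: J rot1 at col 3 lands with bottom-row=8; cleared 0 line(s) (total 0); column heights now [0 0 0 11 11 9 4], max=11
Drop 6: S rot0 at col 2 lands with bottom-row=11; cleared 0 line(s) (total 0); column heights now [0 0 12 13 13 9 4], max=13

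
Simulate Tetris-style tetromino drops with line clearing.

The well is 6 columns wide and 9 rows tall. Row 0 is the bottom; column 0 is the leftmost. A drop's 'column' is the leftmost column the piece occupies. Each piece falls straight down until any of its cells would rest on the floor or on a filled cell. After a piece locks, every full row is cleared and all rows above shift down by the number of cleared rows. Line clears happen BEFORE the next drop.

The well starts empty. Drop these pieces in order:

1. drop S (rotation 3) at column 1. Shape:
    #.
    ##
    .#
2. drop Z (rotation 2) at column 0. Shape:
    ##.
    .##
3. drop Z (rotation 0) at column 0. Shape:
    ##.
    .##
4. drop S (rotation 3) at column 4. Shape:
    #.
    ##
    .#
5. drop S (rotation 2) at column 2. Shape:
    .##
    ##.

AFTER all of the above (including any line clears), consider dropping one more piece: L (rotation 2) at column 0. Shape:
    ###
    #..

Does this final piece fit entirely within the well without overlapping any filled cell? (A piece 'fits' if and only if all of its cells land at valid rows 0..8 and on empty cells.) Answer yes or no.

Drop 1: S rot3 at col 1 lands with bottom-row=0; cleared 0 line(s) (total 0); column heights now [0 3 2 0 0 0], max=3
Drop 2: Z rot2 at col 0 lands with bottom-row=3; cleared 0 line(s) (total 0); column heights now [5 5 4 0 0 0], max=5
Drop 3: Z rot0 at col 0 lands with bottom-row=5; cleared 0 line(s) (total 0); column heights now [7 7 6 0 0 0], max=7
Drop 4: S rot3 at col 4 lands with bottom-row=0; cleared 0 line(s) (total 0); column heights now [7 7 6 0 3 2], max=7
Drop 5: S rot2 at col 2 lands with bottom-row=6; cleared 0 line(s) (total 0); column heights now [7 7 7 8 8 2], max=8
Test piece L rot2 at col 0 (width 3): heights before test = [7 7 7 8 8 2]; fits = True

Answer: yes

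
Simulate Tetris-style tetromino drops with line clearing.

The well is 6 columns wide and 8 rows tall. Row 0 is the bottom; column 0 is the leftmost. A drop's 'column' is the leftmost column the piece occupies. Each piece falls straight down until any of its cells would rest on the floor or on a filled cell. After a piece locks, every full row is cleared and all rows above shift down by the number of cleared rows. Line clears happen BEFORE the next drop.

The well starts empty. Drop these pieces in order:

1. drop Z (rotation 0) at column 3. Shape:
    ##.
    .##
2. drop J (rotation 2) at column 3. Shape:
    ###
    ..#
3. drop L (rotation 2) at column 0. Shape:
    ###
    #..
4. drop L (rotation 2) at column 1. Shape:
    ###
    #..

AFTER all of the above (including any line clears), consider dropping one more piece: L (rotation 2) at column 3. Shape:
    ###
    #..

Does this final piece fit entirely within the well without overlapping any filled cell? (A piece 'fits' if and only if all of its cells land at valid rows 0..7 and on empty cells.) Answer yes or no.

Drop 1: Z rot0 at col 3 lands with bottom-row=0; cleared 0 line(s) (total 0); column heights now [0 0 0 2 2 1], max=2
Drop 2: J rot2 at col 3 lands with bottom-row=1; cleared 0 line(s) (total 0); column heights now [0 0 0 3 3 3], max=3
Drop 3: L rot2 at col 0 lands with bottom-row=0; cleared 1 line(s) (total 1); column heights now [1 0 0 2 2 2], max=2
Drop 4: L rot2 at col 1 lands with bottom-row=1; cleared 0 line(s) (total 1); column heights now [1 3 3 3 2 2], max=3
Test piece L rot2 at col 3 (width 3): heights before test = [1 3 3 3 2 2]; fits = True

Answer: yes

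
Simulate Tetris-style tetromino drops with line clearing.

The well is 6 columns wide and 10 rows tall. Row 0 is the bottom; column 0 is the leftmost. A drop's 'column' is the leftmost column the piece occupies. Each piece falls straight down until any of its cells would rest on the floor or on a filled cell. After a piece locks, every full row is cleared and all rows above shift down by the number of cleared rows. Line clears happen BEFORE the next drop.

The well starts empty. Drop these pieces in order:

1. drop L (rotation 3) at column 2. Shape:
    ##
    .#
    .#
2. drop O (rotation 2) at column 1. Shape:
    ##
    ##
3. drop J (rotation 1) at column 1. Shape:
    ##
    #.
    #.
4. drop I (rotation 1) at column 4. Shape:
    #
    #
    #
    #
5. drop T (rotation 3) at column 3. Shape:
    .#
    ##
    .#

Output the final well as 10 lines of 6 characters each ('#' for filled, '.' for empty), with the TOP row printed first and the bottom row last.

Drop 1: L rot3 at col 2 lands with bottom-row=0; cleared 0 line(s) (total 0); column heights now [0 0 3 3 0 0], max=3
Drop 2: O rot2 at col 1 lands with bottom-row=3; cleared 0 line(s) (total 0); column heights now [0 5 5 3 0 0], max=5
Drop 3: J rot1 at col 1 lands with bottom-row=5; cleared 0 line(s) (total 0); column heights now [0 8 8 3 0 0], max=8
Drop 4: I rot1 at col 4 lands with bottom-row=0; cleared 0 line(s) (total 0); column heights now [0 8 8 3 4 0], max=8
Drop 5: T rot3 at col 3 lands with bottom-row=4; cleared 0 line(s) (total 0); column heights now [0 8 8 6 7 0], max=8

Answer: ......
......
.##...
.#..#.
.#.##.
.##.#.
.##.#.
..###.
...##.
...##.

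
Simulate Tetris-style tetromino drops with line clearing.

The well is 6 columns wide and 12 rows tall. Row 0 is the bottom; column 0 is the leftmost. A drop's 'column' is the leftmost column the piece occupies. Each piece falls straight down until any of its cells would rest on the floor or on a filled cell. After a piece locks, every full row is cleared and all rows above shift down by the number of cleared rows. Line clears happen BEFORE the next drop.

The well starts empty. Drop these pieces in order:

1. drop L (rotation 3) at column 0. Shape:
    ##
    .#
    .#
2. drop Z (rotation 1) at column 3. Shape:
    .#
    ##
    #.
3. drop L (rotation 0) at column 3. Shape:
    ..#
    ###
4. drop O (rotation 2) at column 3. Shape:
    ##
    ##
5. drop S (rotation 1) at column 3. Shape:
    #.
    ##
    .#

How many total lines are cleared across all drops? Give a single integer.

Answer: 0

Derivation:
Drop 1: L rot3 at col 0 lands with bottom-row=0; cleared 0 line(s) (total 0); column heights now [3 3 0 0 0 0], max=3
Drop 2: Z rot1 at col 3 lands with bottom-row=0; cleared 0 line(s) (total 0); column heights now [3 3 0 2 3 0], max=3
Drop 3: L rot0 at col 3 lands with bottom-row=3; cleared 0 line(s) (total 0); column heights now [3 3 0 4 4 5], max=5
Drop 4: O rot2 at col 3 lands with bottom-row=4; cleared 0 line(s) (total 0); column heights now [3 3 0 6 6 5], max=6
Drop 5: S rot1 at col 3 lands with bottom-row=6; cleared 0 line(s) (total 0); column heights now [3 3 0 9 8 5], max=9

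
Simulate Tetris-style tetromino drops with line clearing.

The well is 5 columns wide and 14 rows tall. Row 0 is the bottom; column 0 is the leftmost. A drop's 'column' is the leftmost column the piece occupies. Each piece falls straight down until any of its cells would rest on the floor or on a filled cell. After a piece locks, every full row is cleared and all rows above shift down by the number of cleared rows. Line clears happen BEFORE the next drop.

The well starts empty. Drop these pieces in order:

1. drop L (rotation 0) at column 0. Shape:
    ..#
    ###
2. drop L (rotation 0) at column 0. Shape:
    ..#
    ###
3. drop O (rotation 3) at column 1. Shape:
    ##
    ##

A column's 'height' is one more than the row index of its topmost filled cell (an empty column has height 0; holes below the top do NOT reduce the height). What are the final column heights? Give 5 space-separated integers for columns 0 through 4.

Answer: 3 6 6 0 0

Derivation:
Drop 1: L rot0 at col 0 lands with bottom-row=0; cleared 0 line(s) (total 0); column heights now [1 1 2 0 0], max=2
Drop 2: L rot0 at col 0 lands with bottom-row=2; cleared 0 line(s) (total 0); column heights now [3 3 4 0 0], max=4
Drop 3: O rot3 at col 1 lands with bottom-row=4; cleared 0 line(s) (total 0); column heights now [3 6 6 0 0], max=6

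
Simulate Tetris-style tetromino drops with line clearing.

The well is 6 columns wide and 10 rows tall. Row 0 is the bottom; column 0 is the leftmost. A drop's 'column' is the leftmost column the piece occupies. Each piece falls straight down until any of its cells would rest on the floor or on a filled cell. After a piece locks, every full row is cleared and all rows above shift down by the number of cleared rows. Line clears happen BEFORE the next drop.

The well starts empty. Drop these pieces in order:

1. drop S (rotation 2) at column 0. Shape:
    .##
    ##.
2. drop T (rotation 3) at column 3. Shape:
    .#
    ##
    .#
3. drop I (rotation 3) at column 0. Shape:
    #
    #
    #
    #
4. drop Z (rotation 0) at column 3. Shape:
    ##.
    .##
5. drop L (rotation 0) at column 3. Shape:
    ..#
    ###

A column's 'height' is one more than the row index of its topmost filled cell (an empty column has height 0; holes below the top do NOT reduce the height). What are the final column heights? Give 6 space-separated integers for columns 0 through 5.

Answer: 5 2 2 6 6 7

Derivation:
Drop 1: S rot2 at col 0 lands with bottom-row=0; cleared 0 line(s) (total 0); column heights now [1 2 2 0 0 0], max=2
Drop 2: T rot3 at col 3 lands with bottom-row=0; cleared 0 line(s) (total 0); column heights now [1 2 2 2 3 0], max=3
Drop 3: I rot3 at col 0 lands with bottom-row=1; cleared 0 line(s) (total 0); column heights now [5 2 2 2 3 0], max=5
Drop 4: Z rot0 at col 3 lands with bottom-row=3; cleared 0 line(s) (total 0); column heights now [5 2 2 5 5 4], max=5
Drop 5: L rot0 at col 3 lands with bottom-row=5; cleared 0 line(s) (total 0); column heights now [5 2 2 6 6 7], max=7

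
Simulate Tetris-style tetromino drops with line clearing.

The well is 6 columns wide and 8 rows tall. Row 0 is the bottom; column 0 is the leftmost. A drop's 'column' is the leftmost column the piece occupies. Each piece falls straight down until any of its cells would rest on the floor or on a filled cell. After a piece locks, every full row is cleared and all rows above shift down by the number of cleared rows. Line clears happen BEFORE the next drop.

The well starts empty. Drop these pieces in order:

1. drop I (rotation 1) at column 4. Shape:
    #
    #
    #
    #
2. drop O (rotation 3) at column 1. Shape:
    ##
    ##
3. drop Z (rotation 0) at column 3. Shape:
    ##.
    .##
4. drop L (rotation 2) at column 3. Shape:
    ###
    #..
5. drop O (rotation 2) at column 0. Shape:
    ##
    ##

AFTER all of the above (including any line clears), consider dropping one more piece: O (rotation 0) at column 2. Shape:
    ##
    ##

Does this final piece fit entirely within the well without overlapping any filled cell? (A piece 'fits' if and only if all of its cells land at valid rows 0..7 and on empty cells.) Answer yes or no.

Drop 1: I rot1 at col 4 lands with bottom-row=0; cleared 0 line(s) (total 0); column heights now [0 0 0 0 4 0], max=4
Drop 2: O rot3 at col 1 lands with bottom-row=0; cleared 0 line(s) (total 0); column heights now [0 2 2 0 4 0], max=4
Drop 3: Z rot0 at col 3 lands with bottom-row=4; cleared 0 line(s) (total 0); column heights now [0 2 2 6 6 5], max=6
Drop 4: L rot2 at col 3 lands with bottom-row=6; cleared 0 line(s) (total 0); column heights now [0 2 2 8 8 8], max=8
Drop 5: O rot2 at col 0 lands with bottom-row=2; cleared 0 line(s) (total 0); column heights now [4 4 2 8 8 8], max=8
Test piece O rot0 at col 2 (width 2): heights before test = [4 4 2 8 8 8]; fits = False

Answer: no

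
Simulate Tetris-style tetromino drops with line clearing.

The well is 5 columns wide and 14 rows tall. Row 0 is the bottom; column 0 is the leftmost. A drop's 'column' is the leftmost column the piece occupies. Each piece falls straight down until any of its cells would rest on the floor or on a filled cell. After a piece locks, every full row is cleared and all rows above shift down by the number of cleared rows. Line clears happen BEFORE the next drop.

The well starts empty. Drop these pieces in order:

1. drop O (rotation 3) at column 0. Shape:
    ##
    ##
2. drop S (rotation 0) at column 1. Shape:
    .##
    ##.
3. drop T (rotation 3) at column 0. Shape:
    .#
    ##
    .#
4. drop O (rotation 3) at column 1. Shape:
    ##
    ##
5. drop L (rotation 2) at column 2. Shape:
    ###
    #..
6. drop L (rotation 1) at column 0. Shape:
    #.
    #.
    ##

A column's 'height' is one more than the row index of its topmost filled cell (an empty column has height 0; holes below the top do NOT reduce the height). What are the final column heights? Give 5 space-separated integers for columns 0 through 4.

Drop 1: O rot3 at col 0 lands with bottom-row=0; cleared 0 line(s) (total 0); column heights now [2 2 0 0 0], max=2
Drop 2: S rot0 at col 1 lands with bottom-row=2; cleared 0 line(s) (total 0); column heights now [2 3 4 4 0], max=4
Drop 3: T rot3 at col 0 lands with bottom-row=3; cleared 0 line(s) (total 0); column heights now [5 6 4 4 0], max=6
Drop 4: O rot3 at col 1 lands with bottom-row=6; cleared 0 line(s) (total 0); column heights now [5 8 8 4 0], max=8
Drop 5: L rot2 at col 2 lands with bottom-row=8; cleared 0 line(s) (total 0); column heights now [5 8 10 10 10], max=10
Drop 6: L rot1 at col 0 lands with bottom-row=8; cleared 0 line(s) (total 0); column heights now [11 9 10 10 10], max=11

Answer: 11 9 10 10 10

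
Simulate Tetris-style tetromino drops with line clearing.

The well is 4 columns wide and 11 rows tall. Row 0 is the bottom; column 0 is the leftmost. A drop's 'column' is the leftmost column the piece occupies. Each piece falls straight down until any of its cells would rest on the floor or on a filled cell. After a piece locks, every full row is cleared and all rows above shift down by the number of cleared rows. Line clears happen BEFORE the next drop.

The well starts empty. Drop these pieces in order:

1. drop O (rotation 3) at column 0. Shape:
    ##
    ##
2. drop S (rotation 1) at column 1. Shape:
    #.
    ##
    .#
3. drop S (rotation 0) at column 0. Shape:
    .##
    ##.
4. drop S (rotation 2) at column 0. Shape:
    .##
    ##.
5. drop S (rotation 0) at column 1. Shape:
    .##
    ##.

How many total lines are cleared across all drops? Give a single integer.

Drop 1: O rot3 at col 0 lands with bottom-row=0; cleared 0 line(s) (total 0); column heights now [2 2 0 0], max=2
Drop 2: S rot1 at col 1 lands with bottom-row=1; cleared 0 line(s) (total 0); column heights now [2 4 3 0], max=4
Drop 3: S rot0 at col 0 lands with bottom-row=4; cleared 0 line(s) (total 0); column heights now [5 6 6 0], max=6
Drop 4: S rot2 at col 0 lands with bottom-row=6; cleared 0 line(s) (total 0); column heights now [7 8 8 0], max=8
Drop 5: S rot0 at col 1 lands with bottom-row=8; cleared 0 line(s) (total 0); column heights now [7 9 10 10], max=10

Answer: 0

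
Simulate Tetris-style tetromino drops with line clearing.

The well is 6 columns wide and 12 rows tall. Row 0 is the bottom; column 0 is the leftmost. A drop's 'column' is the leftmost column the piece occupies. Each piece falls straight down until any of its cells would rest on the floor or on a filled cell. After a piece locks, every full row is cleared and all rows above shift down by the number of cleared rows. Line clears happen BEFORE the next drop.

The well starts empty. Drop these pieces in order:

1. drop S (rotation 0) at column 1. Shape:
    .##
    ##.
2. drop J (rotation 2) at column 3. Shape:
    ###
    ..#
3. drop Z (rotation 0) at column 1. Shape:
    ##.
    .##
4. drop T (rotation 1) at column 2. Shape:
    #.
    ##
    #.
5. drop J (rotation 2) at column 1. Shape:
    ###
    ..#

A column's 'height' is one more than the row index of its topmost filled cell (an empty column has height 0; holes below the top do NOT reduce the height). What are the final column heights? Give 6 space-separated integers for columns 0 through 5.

Drop 1: S rot0 at col 1 lands with bottom-row=0; cleared 0 line(s) (total 0); column heights now [0 1 2 2 0 0], max=2
Drop 2: J rot2 at col 3 lands with bottom-row=1; cleared 0 line(s) (total 0); column heights now [0 1 2 3 3 3], max=3
Drop 3: Z rot0 at col 1 lands with bottom-row=3; cleared 0 line(s) (total 0); column heights now [0 5 5 4 3 3], max=5
Drop 4: T rot1 at col 2 lands with bottom-row=5; cleared 0 line(s) (total 0); column heights now [0 5 8 7 3 3], max=8
Drop 5: J rot2 at col 1 lands with bottom-row=7; cleared 0 line(s) (total 0); column heights now [0 9 9 9 3 3], max=9

Answer: 0 9 9 9 3 3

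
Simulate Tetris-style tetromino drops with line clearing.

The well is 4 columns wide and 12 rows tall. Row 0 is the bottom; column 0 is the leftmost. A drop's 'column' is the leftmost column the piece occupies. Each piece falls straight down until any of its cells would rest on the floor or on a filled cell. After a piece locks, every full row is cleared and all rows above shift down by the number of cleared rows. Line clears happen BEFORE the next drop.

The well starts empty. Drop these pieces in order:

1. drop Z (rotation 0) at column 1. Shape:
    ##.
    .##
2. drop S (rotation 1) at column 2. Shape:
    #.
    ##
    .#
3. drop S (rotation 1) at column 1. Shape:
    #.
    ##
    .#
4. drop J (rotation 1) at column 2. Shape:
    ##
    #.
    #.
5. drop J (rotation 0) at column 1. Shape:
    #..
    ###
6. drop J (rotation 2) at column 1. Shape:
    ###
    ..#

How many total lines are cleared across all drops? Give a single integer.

Answer: 0

Derivation:
Drop 1: Z rot0 at col 1 lands with bottom-row=0; cleared 0 line(s) (total 0); column heights now [0 2 2 1], max=2
Drop 2: S rot1 at col 2 lands with bottom-row=1; cleared 0 line(s) (total 0); column heights now [0 2 4 3], max=4
Drop 3: S rot1 at col 1 lands with bottom-row=4; cleared 0 line(s) (total 0); column heights now [0 7 6 3], max=7
Drop 4: J rot1 at col 2 lands with bottom-row=6; cleared 0 line(s) (total 0); column heights now [0 7 9 9], max=9
Drop 5: J rot0 at col 1 lands with bottom-row=9; cleared 0 line(s) (total 0); column heights now [0 11 10 10], max=11
Drop 6: J rot2 at col 1 lands with bottom-row=10; cleared 0 line(s) (total 0); column heights now [0 12 12 12], max=12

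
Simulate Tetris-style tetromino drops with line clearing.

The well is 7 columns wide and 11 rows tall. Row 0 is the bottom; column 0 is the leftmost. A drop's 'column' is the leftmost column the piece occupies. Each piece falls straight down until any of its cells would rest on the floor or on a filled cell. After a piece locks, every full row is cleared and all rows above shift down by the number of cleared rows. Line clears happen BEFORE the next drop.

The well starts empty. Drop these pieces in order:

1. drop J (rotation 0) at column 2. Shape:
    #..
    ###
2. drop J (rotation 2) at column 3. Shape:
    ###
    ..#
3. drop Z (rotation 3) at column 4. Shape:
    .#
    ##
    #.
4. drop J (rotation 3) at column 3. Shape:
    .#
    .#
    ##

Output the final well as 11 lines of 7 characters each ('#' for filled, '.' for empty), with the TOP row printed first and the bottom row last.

Answer: .......
.......
.......
.......
....#..
....#..
...###.
....##.
....#..
..####.
..####.

Derivation:
Drop 1: J rot0 at col 2 lands with bottom-row=0; cleared 0 line(s) (total 0); column heights now [0 0 2 1 1 0 0], max=2
Drop 2: J rot2 at col 3 lands with bottom-row=0; cleared 0 line(s) (total 0); column heights now [0 0 2 2 2 2 0], max=2
Drop 3: Z rot3 at col 4 lands with bottom-row=2; cleared 0 line(s) (total 0); column heights now [0 0 2 2 4 5 0], max=5
Drop 4: J rot3 at col 3 lands with bottom-row=4; cleared 0 line(s) (total 0); column heights now [0 0 2 5 7 5 0], max=7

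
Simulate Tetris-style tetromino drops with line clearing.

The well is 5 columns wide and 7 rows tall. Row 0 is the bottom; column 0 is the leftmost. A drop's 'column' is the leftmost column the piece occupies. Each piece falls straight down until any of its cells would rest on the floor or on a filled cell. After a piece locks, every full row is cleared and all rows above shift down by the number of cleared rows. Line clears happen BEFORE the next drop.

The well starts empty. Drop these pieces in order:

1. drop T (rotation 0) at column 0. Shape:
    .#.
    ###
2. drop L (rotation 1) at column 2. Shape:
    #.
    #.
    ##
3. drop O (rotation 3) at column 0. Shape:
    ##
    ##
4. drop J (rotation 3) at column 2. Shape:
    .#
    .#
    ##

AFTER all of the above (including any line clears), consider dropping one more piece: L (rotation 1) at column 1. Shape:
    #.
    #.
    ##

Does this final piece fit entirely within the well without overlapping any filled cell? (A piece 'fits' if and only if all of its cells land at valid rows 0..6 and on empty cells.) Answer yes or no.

Answer: no

Derivation:
Drop 1: T rot0 at col 0 lands with bottom-row=0; cleared 0 line(s) (total 0); column heights now [1 2 1 0 0], max=2
Drop 2: L rot1 at col 2 lands with bottom-row=1; cleared 0 line(s) (total 0); column heights now [1 2 4 2 0], max=4
Drop 3: O rot3 at col 0 lands with bottom-row=2; cleared 0 line(s) (total 0); column heights now [4 4 4 2 0], max=4
Drop 4: J rot3 at col 2 lands with bottom-row=4; cleared 0 line(s) (total 0); column heights now [4 4 5 7 0], max=7
Test piece L rot1 at col 1 (width 2): heights before test = [4 4 5 7 0]; fits = False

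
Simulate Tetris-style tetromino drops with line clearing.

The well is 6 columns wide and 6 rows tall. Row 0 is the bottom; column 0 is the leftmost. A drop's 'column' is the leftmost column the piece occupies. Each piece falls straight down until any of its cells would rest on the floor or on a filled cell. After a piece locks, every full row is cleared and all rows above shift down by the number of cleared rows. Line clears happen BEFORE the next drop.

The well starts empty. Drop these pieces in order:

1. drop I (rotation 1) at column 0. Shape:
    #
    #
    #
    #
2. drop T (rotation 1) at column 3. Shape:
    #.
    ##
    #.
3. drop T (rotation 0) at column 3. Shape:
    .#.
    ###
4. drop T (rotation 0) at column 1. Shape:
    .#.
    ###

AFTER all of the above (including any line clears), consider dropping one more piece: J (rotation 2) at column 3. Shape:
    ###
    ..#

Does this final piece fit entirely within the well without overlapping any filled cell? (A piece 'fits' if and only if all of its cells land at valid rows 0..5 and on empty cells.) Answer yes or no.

Answer: yes

Derivation:
Drop 1: I rot1 at col 0 lands with bottom-row=0; cleared 0 line(s) (total 0); column heights now [4 0 0 0 0 0], max=4
Drop 2: T rot1 at col 3 lands with bottom-row=0; cleared 0 line(s) (total 0); column heights now [4 0 0 3 2 0], max=4
Drop 3: T rot0 at col 3 lands with bottom-row=3; cleared 0 line(s) (total 0); column heights now [4 0 0 4 5 4], max=5
Drop 4: T rot0 at col 1 lands with bottom-row=4; cleared 0 line(s) (total 0); column heights now [4 5 6 5 5 4], max=6
Test piece J rot2 at col 3 (width 3): heights before test = [4 5 6 5 5 4]; fits = True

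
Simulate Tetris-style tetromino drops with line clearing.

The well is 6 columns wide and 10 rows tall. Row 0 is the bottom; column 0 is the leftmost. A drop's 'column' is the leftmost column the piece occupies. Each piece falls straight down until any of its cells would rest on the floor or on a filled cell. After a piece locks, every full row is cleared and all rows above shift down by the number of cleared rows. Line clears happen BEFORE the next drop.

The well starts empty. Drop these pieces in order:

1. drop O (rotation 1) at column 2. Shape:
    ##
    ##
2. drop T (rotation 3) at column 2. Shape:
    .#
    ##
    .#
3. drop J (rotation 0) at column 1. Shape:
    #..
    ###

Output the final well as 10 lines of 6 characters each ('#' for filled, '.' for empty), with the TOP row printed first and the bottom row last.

Answer: ......
......
......
.#....
.###..
...#..
..##..
...#..
..##..
..##..

Derivation:
Drop 1: O rot1 at col 2 lands with bottom-row=0; cleared 0 line(s) (total 0); column heights now [0 0 2 2 0 0], max=2
Drop 2: T rot3 at col 2 lands with bottom-row=2; cleared 0 line(s) (total 0); column heights now [0 0 4 5 0 0], max=5
Drop 3: J rot0 at col 1 lands with bottom-row=5; cleared 0 line(s) (total 0); column heights now [0 7 6 6 0 0], max=7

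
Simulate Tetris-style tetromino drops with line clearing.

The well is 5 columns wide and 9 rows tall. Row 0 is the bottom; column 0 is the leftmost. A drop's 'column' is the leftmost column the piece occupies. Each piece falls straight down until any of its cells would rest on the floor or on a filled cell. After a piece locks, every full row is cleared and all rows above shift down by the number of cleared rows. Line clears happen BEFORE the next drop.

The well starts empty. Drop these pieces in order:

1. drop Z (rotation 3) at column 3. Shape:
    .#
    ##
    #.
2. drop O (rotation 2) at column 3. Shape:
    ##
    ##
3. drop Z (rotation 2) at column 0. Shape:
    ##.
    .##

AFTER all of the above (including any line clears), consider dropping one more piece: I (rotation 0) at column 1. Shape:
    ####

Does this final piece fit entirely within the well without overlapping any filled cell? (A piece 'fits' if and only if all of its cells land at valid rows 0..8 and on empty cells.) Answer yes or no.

Drop 1: Z rot3 at col 3 lands with bottom-row=0; cleared 0 line(s) (total 0); column heights now [0 0 0 2 3], max=3
Drop 2: O rot2 at col 3 lands with bottom-row=3; cleared 0 line(s) (total 0); column heights now [0 0 0 5 5], max=5
Drop 3: Z rot2 at col 0 lands with bottom-row=0; cleared 0 line(s) (total 0); column heights now [2 2 1 5 5], max=5
Test piece I rot0 at col 1 (width 4): heights before test = [2 2 1 5 5]; fits = True

Answer: yes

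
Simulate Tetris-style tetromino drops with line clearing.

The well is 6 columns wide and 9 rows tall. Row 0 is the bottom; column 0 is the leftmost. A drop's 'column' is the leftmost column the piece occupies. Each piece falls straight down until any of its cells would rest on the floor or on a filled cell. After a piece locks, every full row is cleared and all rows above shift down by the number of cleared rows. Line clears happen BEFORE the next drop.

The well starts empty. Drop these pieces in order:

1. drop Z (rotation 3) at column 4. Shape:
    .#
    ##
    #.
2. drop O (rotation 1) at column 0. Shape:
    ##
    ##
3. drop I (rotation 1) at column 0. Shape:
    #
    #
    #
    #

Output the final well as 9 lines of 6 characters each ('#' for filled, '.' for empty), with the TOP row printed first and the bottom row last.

Answer: ......
......
......
#.....
#.....
#.....
#....#
##..##
##..#.

Derivation:
Drop 1: Z rot3 at col 4 lands with bottom-row=0; cleared 0 line(s) (total 0); column heights now [0 0 0 0 2 3], max=3
Drop 2: O rot1 at col 0 lands with bottom-row=0; cleared 0 line(s) (total 0); column heights now [2 2 0 0 2 3], max=3
Drop 3: I rot1 at col 0 lands with bottom-row=2; cleared 0 line(s) (total 0); column heights now [6 2 0 0 2 3], max=6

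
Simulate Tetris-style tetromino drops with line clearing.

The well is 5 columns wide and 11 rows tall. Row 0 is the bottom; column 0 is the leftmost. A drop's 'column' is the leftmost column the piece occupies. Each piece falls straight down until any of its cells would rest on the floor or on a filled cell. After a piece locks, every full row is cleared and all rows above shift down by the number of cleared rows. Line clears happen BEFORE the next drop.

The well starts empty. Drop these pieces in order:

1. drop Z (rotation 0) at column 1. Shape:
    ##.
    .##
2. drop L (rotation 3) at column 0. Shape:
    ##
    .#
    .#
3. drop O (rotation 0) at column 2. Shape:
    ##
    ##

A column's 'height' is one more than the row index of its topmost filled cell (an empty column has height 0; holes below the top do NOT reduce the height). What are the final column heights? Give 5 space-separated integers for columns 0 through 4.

Drop 1: Z rot0 at col 1 lands with bottom-row=0; cleared 0 line(s) (total 0); column heights now [0 2 2 1 0], max=2
Drop 2: L rot3 at col 0 lands with bottom-row=2; cleared 0 line(s) (total 0); column heights now [5 5 2 1 0], max=5
Drop 3: O rot0 at col 2 lands with bottom-row=2; cleared 0 line(s) (total 0); column heights now [5 5 4 4 0], max=5

Answer: 5 5 4 4 0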